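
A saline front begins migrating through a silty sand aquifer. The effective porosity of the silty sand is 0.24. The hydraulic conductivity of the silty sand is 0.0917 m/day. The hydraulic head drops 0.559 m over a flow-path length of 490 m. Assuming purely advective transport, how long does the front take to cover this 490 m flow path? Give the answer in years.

Hydraulic gradient i = Δh / L = 0.559 / 490 = 0.001141.
Darcy flux q = K · i = 0.09170 × 0.001141 = 0.0001046 m/day.
Seepage velocity v = q / n_e = 0.0001046 / 0.24 = 0.0004359 m/day.
Travel time t = L / v = 490 / 0.0004359 = 1.124e+06 days = 3078 years.

3080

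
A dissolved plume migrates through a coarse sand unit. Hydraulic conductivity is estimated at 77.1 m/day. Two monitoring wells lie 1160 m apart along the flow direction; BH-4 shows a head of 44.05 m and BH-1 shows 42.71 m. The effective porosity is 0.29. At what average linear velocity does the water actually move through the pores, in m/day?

Hydraulic gradient i = (44.05 − 42.71) / 1160 = 1.34 / 1160 = 0.001155.
Darcy flux q = K · i = 77.10 × 0.001155 = 0.08906 m/day.
Seepage velocity v = q / n_e = 0.08906 / 0.29 = 0.3071 m/day.

0.307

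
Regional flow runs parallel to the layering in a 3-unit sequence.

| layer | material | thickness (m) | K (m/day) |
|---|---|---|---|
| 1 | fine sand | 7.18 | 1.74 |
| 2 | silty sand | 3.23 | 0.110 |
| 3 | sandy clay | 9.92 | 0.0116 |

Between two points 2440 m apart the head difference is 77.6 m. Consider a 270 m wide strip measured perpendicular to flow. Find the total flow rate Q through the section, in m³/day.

Flow is parallel to layering, so each bed carries its own Darcy discharge and the transmissivities add.
Σ(K_i·b_i) = 1.74×7.18 + 0.110×3.23 + 0.0116×9.92 = 12.96 m²/day.
Hydraulic gradient i = Δh / L = 77.6 / 2440 = 0.03180.
Q = Σ(K_i·b_i) · W · i = 12.96 × 270 × 0.03180 = 111.3 m³/day.

111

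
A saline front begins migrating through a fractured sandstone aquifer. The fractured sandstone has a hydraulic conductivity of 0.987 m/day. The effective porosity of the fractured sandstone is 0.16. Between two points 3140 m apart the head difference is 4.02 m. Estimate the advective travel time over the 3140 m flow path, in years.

1090

Hydraulic gradient i = Δh / L = 4.02 / 3140 = 0.001280.
Darcy flux q = K · i = 0.9870 × 0.001280 = 0.001264 m/day.
Seepage velocity v = q / n_e = 0.001264 / 0.16 = 0.007898 m/day.
Travel time t = L / v = 3140 / 0.007898 = 3.976e+05 days = 1089 years.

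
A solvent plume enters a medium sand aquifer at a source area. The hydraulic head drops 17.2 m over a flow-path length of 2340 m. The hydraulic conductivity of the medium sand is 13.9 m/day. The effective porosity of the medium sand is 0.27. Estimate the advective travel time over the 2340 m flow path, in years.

Hydraulic gradient i = Δh / L = 17.2 / 2340 = 0.007350.
Darcy flux q = K · i = 13.90 × 0.007350 = 0.1022 m/day.
Seepage velocity v = q / n_e = 0.1022 / 0.27 = 0.3784 m/day.
Travel time t = L / v = 2340 / 0.3784 = 6184 days = 16.93 years.

16.9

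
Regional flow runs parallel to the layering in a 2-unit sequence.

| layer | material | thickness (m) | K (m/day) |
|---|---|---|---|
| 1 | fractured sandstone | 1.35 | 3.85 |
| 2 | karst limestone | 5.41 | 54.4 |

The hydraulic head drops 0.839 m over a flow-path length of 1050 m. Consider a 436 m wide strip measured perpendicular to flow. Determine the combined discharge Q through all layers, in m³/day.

104

Flow is parallel to layering, so each bed carries its own Darcy discharge and the transmissivities add.
Σ(K_i·b_i) = 3.85×1.35 + 54.4×5.41 = 299.5 m²/day.
Hydraulic gradient i = Δh / L = 0.839 / 1050 = 0.0007990.
Q = Σ(K_i·b_i) · W · i = 299.5 × 436 × 0.0007990 = 104.3 m³/day.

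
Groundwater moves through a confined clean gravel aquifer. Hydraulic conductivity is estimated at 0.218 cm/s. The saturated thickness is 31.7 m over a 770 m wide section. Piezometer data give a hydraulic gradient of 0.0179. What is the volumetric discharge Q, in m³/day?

Convert K: 0.218 cm/s × 864 = 188.4 m/day.
Cross-sectional area A = 770 × 31.7 = 24409 m².
Hydraulic gradient i = 0.0179.
Darcy's law: Q = K · A · i = 188.4 × 24409 × 0.01790 = 82295 m³/day.

82300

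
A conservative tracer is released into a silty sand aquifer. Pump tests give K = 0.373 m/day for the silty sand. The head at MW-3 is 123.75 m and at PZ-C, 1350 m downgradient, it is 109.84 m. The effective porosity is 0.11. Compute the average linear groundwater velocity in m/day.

Hydraulic gradient i = (123.75 − 109.84) / 1350 = 13.91 / 1350 = 0.01030.
Darcy flux q = K · i = 0.3730 × 0.01030 = 0.003843 m/day.
Seepage velocity v = q / n_e = 0.003843 / 0.11 = 0.03494 m/day.

0.0349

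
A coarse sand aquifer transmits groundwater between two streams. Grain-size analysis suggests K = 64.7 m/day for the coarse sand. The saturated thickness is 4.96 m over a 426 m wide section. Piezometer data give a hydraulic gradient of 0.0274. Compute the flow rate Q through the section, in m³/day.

Cross-sectional area A = 426 × 4.96 = 2113 m².
Hydraulic gradient i = 0.0274.
Darcy's law: Q = K · A · i = 64.70 × 2113 × 0.02740 = 3746 m³/day.

3750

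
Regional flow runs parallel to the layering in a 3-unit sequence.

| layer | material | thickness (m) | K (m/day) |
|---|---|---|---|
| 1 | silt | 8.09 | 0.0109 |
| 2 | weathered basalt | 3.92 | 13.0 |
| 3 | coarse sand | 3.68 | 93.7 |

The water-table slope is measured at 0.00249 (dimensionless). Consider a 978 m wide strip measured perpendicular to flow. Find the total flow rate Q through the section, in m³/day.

Flow is parallel to layering, so each bed carries its own Darcy discharge and the transmissivities add.
Σ(K_i·b_i) = 0.0109×8.09 + 13.0×3.92 + 93.7×3.68 = 395.9 m²/day.
Hydraulic gradient i = 0.00249.
Q = Σ(K_i·b_i) · W · i = 395.9 × 978 × 0.002490 = 964.0 m³/day.

964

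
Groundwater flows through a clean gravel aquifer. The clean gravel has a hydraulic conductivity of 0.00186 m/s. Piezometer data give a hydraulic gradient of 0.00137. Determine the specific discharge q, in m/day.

0.220

Convert K: 0.00186 m/s × 86400 = 160.7 m/day.
Hydraulic gradient i = 0.00137.
Specific discharge q = K · i = 160.7 × 0.001370 = 0.2202 m/day.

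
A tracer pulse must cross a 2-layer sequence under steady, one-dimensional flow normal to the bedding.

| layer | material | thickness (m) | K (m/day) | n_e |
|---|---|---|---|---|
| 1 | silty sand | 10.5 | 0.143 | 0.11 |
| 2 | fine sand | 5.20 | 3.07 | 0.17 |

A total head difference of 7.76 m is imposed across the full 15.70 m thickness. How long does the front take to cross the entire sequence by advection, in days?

19.7

With flow normal to the layers, continuity requires the same specific discharge q through every layer.
Σ(b_i/K_i) = 10.5/0.143 + 5.20/3.07 = 75.12 d.
q = Δh / Σ(b_i/K_i) = 7.76 / 75.12 = 0.1033 m/day.
In each layer the seepage velocity is v_i = q/n_i, so the layer transit time is t_i = b_i·n_i / q:
  layer 1 (silty sand): t_1 = 10.5 × 0.11 / 0.1033 = 11.18 d
  layer 2 (fine sand): t_2 = 5.20 × 0.17 / 0.1033 = 8.558 d
Total t = Σ t_i = 19.74 days.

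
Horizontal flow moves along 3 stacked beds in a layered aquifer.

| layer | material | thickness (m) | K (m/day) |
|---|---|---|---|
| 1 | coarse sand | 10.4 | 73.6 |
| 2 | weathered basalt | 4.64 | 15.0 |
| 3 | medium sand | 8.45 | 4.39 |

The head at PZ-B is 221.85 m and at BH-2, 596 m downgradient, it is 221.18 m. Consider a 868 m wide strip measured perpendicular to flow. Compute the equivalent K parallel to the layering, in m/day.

37.1

Flow is parallel to layering, so each bed carries its own Darcy discharge and the transmissivities add.
Σ(K_i·b_i) = 73.6×10.4 + 15.0×4.64 + 4.39×8.45 = 872.1 m²/day.
Total thickness b = 23.49 m, so K_eq = Σ(K_i·b_i)/b = 37.13 m/day.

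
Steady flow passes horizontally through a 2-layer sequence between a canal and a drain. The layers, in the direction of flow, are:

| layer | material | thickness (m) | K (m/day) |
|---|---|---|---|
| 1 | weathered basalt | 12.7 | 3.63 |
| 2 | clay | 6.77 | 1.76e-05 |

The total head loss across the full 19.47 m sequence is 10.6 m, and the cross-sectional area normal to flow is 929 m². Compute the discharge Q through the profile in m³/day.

0.0256

Flow is perpendicular to layering, so the layers act in series and the equivalent K is the thickness-weighted harmonic mean.
Total thickness L = 12.7 + 6.77 = 19.47 m.
Σ(b_i/K_i) = 12.7/3.63 + 6.77/1.76e-05 = 3.847e+05 d.
K_eq = L / Σ(b_i/K_i) = 19.47 / 3.847e+05 = 5.062e-05 m/day.
Q = K_eq · A · (Δh/L) = 5.062e-05 × 929 × (10.6/19.47) = 0.02560 m³/day.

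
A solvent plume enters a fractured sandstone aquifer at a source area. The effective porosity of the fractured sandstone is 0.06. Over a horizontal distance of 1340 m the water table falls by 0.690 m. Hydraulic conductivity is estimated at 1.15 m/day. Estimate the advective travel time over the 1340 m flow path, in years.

372

Hydraulic gradient i = Δh / L = 0.690 / 1340 = 0.0005149.
Darcy flux q = K · i = 1.150 × 0.0005149 = 0.0005922 m/day.
Seepage velocity v = q / n_e = 0.0005922 / 0.06 = 0.009869 m/day.
Travel time t = L / v = 1340 / 0.009869 = 1.358e+05 days = 371.7 years.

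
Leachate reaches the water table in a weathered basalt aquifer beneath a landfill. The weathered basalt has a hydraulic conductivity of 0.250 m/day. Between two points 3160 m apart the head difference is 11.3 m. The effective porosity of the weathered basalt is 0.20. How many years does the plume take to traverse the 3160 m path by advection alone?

1940

Hydraulic gradient i = Δh / L = 11.3 / 3160 = 0.003576.
Darcy flux q = K · i = 0.2500 × 0.003576 = 0.0008940 m/day.
Seepage velocity v = q / n_e = 0.0008940 / 0.20 = 0.004470 m/day.
Travel time t = L / v = 3160 / 0.004470 = 7.069e+05 days = 1936 years.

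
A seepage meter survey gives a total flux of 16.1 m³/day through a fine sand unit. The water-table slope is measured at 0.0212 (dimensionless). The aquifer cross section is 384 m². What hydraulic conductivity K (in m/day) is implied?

Hydraulic gradient i = 0.0212.
From Q = K·A·i, K = Q / (A·i) = 16.1 / (384.0 × 0.02120) = 1.978 m/day.

1.98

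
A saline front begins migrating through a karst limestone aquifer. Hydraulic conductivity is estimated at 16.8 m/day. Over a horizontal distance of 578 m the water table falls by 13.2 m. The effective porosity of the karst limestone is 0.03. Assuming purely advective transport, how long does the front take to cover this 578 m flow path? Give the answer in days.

Hydraulic gradient i = Δh / L = 13.2 / 578 = 0.02284.
Darcy flux q = K · i = 16.80 × 0.02284 = 0.3837 m/day.
Seepage velocity v = q / n_e = 0.3837 / 0.03 = 12.79 m/day.
Travel time t = L / v = 578 / 12.79 = 45.20 days.

45.2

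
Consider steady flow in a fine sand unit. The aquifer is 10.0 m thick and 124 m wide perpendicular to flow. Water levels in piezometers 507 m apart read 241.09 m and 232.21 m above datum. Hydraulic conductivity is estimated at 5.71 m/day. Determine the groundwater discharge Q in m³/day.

Cross-sectional area A = 124 × 10.0 = 1240 m².
Hydraulic gradient i = (241.09 − 232.21) / 507 = 8.88 / 507 = 0.01751.
Darcy's law: Q = K · A · i = 5.710 × 1240 × 0.01751 = 124.0 m³/day.

124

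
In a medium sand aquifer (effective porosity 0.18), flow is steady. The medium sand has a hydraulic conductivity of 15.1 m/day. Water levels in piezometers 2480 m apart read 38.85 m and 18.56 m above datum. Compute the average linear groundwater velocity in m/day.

0.686

Hydraulic gradient i = (38.85 − 18.56) / 2480 = 20.29 / 2480 = 0.008181.
Darcy flux q = K · i = 15.10 × 0.008181 = 0.1235 m/day.
Seepage velocity v = q / n_e = 0.1235 / 0.18 = 0.6863 m/day.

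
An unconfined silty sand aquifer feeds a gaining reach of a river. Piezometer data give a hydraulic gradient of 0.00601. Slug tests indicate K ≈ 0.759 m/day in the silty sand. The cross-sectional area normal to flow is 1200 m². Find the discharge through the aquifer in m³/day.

5.47

Hydraulic gradient i = 0.00601.
Darcy's law: Q = K · A · i = 0.7590 × 1200 × 0.006010 = 5.474 m³/day.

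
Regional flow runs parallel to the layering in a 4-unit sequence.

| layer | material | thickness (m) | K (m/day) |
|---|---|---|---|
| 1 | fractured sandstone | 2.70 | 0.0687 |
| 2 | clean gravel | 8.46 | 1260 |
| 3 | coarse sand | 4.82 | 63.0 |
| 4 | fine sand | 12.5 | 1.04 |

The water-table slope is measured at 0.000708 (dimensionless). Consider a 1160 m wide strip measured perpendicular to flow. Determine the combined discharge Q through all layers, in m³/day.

9010

Flow is parallel to layering, so each bed carries its own Darcy discharge and the transmissivities add.
Σ(K_i·b_i) = 0.0687×2.70 + 1260×8.46 + 63.0×4.82 + 1.04×12.5 = 10976 m²/day.
Hydraulic gradient i = 0.000708.
Q = Σ(K_i·b_i) · W · i = 10976 × 1160 × 0.0007080 = 9015 m³/day.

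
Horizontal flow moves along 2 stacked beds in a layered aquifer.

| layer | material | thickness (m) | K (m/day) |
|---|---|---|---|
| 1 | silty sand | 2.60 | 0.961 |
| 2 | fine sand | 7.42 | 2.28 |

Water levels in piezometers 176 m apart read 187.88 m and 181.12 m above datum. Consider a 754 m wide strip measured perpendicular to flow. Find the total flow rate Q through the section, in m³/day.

Flow is parallel to layering, so each bed carries its own Darcy discharge and the transmissivities add.
Σ(K_i·b_i) = 0.961×2.60 + 2.28×7.42 = 19.42 m²/day.
Hydraulic gradient i = (187.88 − 181.12) / 176 = 6.76 / 176 = 0.03841.
Q = Σ(K_i·b_i) · W · i = 19.42 × 754 × 0.03841 = 562.3 m³/day.

562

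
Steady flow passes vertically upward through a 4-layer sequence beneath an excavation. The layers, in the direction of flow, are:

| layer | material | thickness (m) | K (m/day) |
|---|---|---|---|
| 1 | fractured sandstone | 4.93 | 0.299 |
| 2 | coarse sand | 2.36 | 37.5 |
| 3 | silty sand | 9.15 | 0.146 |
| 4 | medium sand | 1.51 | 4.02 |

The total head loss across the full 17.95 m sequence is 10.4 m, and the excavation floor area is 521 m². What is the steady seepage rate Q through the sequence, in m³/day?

68.1

Flow is perpendicular to layering, so the layers act in series and the equivalent K is the thickness-weighted harmonic mean.
Total thickness L = 4.93 + 2.36 + 9.15 + 1.51 = 17.95 m.
Σ(b_i/K_i) = 4.93/0.299 + 2.36/37.5 + 9.15/0.146 + 1.51/4.02 = 79.60 d.
K_eq = L / Σ(b_i/K_i) = 17.95 / 79.60 = 0.2255 m/day.
Q = K_eq · A · (Δh/L) = 0.2255 × 521 × (10.4/17.95) = 68.07 m³/day.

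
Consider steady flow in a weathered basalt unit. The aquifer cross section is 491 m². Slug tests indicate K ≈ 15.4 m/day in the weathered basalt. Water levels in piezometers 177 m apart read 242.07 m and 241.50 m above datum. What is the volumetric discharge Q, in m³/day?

Hydraulic gradient i = (242.07 − 241.50) / 177 = 0.57 / 177 = 0.003220.
Darcy's law: Q = K · A · i = 15.40 × 491.0 × 0.003220 = 24.35 m³/day.

24.4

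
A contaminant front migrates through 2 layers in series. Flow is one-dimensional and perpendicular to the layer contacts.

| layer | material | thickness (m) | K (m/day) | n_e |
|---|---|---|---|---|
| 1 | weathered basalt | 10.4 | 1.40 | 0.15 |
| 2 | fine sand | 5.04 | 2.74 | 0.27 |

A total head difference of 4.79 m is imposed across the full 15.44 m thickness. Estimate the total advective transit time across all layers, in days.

5.65

With flow normal to the layers, continuity requires the same specific discharge q through every layer.
Σ(b_i/K_i) = 10.4/1.40 + 5.04/2.74 = 9.268 d.
q = Δh / Σ(b_i/K_i) = 4.79 / 9.268 = 0.5168 m/day.
In each layer the seepage velocity is v_i = q/n_i, so the layer transit time is t_i = b_i·n_i / q:
  layer 1 (weathered basalt): t_1 = 10.4 × 0.15 / 0.5168 = 3.018 d
  layer 2 (fine sand): t_2 = 5.04 × 0.27 / 0.5168 = 2.633 d
Total t = Σ t_i = 5.651 days.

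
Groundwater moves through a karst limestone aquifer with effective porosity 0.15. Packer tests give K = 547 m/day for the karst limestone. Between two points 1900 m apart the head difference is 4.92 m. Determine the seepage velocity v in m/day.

Hydraulic gradient i = Δh / L = 4.92 / 1900 = 0.002589.
Darcy flux q = K · i = 547.0 × 0.002589 = 1.416 m/day.
Seepage velocity v = q / n_e = 1.416 / 0.15 = 9.443 m/day.

9.44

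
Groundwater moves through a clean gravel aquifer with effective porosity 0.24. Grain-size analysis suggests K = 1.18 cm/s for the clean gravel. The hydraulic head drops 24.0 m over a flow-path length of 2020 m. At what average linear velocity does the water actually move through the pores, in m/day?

50.5

Convert K: 1.18 cm/s × 864 = 1020 m/day.
Hydraulic gradient i = Δh / L = 24.0 / 2020 = 0.01188.
Darcy flux q = K · i = 1020 × 0.01188 = 12.11 m/day.
Seepage velocity v = q / n_e = 12.11 / 0.24 = 50.47 m/day.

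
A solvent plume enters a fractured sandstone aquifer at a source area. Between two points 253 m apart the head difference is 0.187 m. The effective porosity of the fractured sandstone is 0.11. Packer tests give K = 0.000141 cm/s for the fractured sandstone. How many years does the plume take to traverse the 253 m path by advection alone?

Convert K: 0.000141 cm/s × 864 = 0.1218 m/day.
Hydraulic gradient i = Δh / L = 0.187 / 253 = 0.0007391.
Darcy flux q = K · i = 0.1218 × 0.0007391 = 9.004e-05 m/day.
Seepage velocity v = q / n_e = 9.004e-05 / 0.11 = 0.0008186 m/day.
Travel time t = L / v = 253 / 0.0008186 = 3.091e+05 days = 846.2 years.

846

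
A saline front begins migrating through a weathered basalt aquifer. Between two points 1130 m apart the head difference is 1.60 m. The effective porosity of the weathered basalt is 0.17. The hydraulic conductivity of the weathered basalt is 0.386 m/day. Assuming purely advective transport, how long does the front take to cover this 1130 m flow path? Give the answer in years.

Hydraulic gradient i = Δh / L = 1.60 / 1130 = 0.001416.
Darcy flux q = K · i = 0.3860 × 0.001416 = 0.0005465 m/day.
Seepage velocity v = q / n_e = 0.0005465 / 0.17 = 0.003215 m/day.
Travel time t = L / v = 1130 / 0.003215 = 3.515e+05 days = 962.3 years.

962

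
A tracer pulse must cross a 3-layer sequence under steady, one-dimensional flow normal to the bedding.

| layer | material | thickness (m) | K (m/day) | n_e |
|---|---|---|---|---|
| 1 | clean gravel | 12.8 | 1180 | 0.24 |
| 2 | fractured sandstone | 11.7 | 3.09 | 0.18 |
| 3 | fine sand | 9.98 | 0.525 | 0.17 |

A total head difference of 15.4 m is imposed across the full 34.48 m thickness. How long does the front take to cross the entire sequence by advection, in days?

With flow normal to the layers, continuity requires the same specific discharge q through every layer.
Σ(b_i/K_i) = 12.8/1180 + 11.7/3.09 + 9.98/0.525 = 22.81 d.
q = Δh / Σ(b_i/K_i) = 15.4 / 22.81 = 0.6752 m/day.
In each layer the seepage velocity is v_i = q/n_i, so the layer transit time is t_i = b_i·n_i / q:
  layer 1 (clean gravel): t_1 = 12.8 × 0.24 / 0.6752 = 4.550 d
  layer 2 (fractured sandstone): t_2 = 11.7 × 0.18 / 0.6752 = 3.119 d
  layer 3 (fine sand): t_3 = 9.98 × 0.17 / 0.6752 = 2.513 d
Total t = Σ t_i = 10.18 days.

10.2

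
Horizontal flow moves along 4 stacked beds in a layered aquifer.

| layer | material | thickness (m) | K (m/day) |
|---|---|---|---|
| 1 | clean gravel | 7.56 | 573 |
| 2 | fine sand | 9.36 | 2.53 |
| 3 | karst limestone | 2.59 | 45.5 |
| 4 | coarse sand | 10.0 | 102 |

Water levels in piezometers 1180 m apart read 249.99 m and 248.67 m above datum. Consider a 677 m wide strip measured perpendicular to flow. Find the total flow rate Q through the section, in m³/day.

Flow is parallel to layering, so each bed carries its own Darcy discharge and the transmissivities add.
Σ(K_i·b_i) = 573×7.56 + 2.53×9.36 + 45.5×2.59 + 102×10.0 = 5493 m²/day.
Hydraulic gradient i = (249.99 − 248.67) / 1180 = 1.32 / 1180 = 0.001119.
Q = Σ(K_i·b_i) · W · i = 5493 × 677 × 0.001119 = 4160 m³/day.

4160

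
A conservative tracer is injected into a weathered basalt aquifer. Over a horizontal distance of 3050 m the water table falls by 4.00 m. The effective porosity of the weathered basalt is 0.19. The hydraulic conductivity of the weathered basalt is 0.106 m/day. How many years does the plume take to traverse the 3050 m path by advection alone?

Hydraulic gradient i = Δh / L = 4.00 / 3050 = 0.001311.
Darcy flux q = K · i = 0.1060 × 0.001311 = 0.0001390 m/day.
Seepage velocity v = q / n_e = 0.0001390 / 0.19 = 0.0007317 m/day.
Travel time t = L / v = 3050 / 0.0007317 = 4.169e+06 days = 11413 years.

11400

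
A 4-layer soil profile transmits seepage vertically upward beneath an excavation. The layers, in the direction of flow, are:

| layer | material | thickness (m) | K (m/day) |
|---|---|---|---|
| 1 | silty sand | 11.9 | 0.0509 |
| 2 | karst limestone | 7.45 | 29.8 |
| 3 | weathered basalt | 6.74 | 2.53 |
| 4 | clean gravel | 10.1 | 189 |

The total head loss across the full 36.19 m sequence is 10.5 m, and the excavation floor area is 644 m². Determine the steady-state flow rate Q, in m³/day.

Flow is perpendicular to layering, so the layers act in series and the equivalent K is the thickness-weighted harmonic mean.
Total thickness L = 11.9 + 7.45 + 6.74 + 10.1 = 36.19 m.
Σ(b_i/K_i) = 11.9/0.0509 + 7.45/29.8 + 6.74/2.53 + 10.1/189 = 236.8 d.
K_eq = L / Σ(b_i/K_i) = 36.19 / 236.8 = 0.1529 m/day.
Q = K_eq · A · (Δh/L) = 0.1529 × 644 × (10.5/36.19) = 28.56 m³/day.

28.6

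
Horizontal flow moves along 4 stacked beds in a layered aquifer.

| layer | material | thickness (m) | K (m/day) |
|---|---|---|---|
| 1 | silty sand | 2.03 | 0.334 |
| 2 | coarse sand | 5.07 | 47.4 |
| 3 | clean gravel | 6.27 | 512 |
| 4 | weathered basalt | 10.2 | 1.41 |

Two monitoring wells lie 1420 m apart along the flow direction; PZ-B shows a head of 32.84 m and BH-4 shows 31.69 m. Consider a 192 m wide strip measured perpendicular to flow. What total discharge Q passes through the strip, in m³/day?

539

Flow is parallel to layering, so each bed carries its own Darcy discharge and the transmissivities add.
Σ(K_i·b_i) = 0.334×2.03 + 47.4×5.07 + 512×6.27 + 1.41×10.2 = 3466 m²/day.
Hydraulic gradient i = (32.84 − 31.69) / 1420 = 1.15 / 1420 = 0.0008099.
Q = Σ(K_i·b_i) · W · i = 3466 × 192 × 0.0008099 = 538.9 m³/day.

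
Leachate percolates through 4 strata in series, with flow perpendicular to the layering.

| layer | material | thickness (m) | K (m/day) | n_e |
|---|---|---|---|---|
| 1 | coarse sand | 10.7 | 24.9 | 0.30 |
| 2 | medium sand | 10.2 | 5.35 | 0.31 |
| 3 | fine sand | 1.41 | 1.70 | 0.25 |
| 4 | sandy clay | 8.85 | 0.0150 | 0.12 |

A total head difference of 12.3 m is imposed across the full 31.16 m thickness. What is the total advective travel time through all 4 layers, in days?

With flow normal to the layers, continuity requires the same specific discharge q through every layer.
Σ(b_i/K_i) = 10.7/24.9 + 10.2/5.35 + 1.41/1.70 + 8.85/0.0150 = 593.2 d.
q = Δh / Σ(b_i/K_i) = 12.3 / 593.2 = 0.02074 m/day.
In each layer the seepage velocity is v_i = q/n_i, so the layer transit time is t_i = b_i·n_i / q:
  layer 1 (coarse sand): t_1 = 10.7 × 0.30 / 0.02074 = 154.8 d
  layer 2 (medium sand): t_2 = 10.2 × 0.31 / 0.02074 = 152.5 d
  layer 3 (fine sand): t_3 = 1.41 × 0.25 / 0.02074 = 17.00 d
  layer 4 (sandy clay): t_4 = 8.85 × 0.12 / 0.02074 = 51.21 d
Total t = Σ t_i = 375.5 days.

376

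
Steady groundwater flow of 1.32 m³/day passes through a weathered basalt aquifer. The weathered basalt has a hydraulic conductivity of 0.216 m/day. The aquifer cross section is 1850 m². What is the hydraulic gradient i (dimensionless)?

From Q = K·A·i, i = Q / (K·A) = 1.32 / (0.2160 × 1850) = 0.003303.

0.00330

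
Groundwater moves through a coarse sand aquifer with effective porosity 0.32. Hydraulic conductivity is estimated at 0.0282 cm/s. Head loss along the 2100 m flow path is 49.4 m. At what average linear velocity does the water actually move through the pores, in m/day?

1.79

Convert K: 0.0282 cm/s × 864 = 24.36 m/day.
Hydraulic gradient i = Δh / L = 49.4 / 2100 = 0.02352.
Darcy flux q = K · i = 24.36 × 0.02352 = 0.5732 m/day.
Seepage velocity v = q / n_e = 0.5732 / 0.32 = 1.791 m/day.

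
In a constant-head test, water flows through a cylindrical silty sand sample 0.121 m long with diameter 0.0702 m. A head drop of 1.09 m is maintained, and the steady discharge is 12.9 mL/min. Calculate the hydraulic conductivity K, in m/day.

Cross-sectional area A = π·(d/2)² = π × (0.0702/2)² = 0.003870 m².
Convert discharge: 12.9 mL/min = 2.150e-07 m³/s.
Darcy's law rearranged: K = Q·L / (A·Δh) = 2.150e-07 × 0.121 / (0.003870 × 1.09) = 6.166e-06 m/s = 0.5328 m/day.

0.533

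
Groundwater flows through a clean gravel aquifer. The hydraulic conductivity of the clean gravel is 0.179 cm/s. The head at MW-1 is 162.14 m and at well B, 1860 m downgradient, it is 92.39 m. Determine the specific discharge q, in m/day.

5.80

Convert K: 0.179 cm/s × 864 = 154.7 m/day.
Hydraulic gradient i = (162.14 − 92.39) / 1860 = 69.75 / 1860 = 0.03750.
Specific discharge q = K · i = 154.7 × 0.03750 = 5.800 m/day.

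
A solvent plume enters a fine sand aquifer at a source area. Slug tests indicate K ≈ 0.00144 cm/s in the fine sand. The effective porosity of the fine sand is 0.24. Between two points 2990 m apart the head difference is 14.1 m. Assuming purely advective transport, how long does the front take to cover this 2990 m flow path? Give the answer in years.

335

Convert K: 0.00144 cm/s × 864 = 1.244 m/day.
Hydraulic gradient i = Δh / L = 14.1 / 2990 = 0.004716.
Darcy flux q = K · i = 1.244 × 0.004716 = 0.005867 m/day.
Seepage velocity v = q / n_e = 0.005867 / 0.24 = 0.02445 m/day.
Travel time t = L / v = 2990 / 0.02445 = 1.223e+05 days = 334.9 years.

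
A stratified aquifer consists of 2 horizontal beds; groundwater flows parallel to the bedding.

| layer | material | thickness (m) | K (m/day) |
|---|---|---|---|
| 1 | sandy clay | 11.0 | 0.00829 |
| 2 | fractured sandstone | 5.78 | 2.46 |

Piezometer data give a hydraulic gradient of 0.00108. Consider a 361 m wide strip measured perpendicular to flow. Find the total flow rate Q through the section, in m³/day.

5.58

Flow is parallel to layering, so each bed carries its own Darcy discharge and the transmissivities add.
Σ(K_i·b_i) = 0.00829×11.0 + 2.46×5.78 = 14.31 m²/day.
Hydraulic gradient i = 0.00108.
Q = Σ(K_i·b_i) · W · i = 14.31 × 361 × 0.001080 = 5.579 m³/day.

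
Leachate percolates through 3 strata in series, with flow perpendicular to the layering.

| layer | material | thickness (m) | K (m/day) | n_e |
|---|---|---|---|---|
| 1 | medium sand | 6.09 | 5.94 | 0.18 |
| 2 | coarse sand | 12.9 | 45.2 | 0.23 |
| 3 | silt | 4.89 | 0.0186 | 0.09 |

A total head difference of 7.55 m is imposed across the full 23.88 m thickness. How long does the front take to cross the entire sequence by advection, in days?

158

With flow normal to the layers, continuity requires the same specific discharge q through every layer.
Σ(b_i/K_i) = 6.09/5.94 + 12.9/45.2 + 4.89/0.0186 = 264.2 d.
q = Δh / Σ(b_i/K_i) = 7.55 / 264.2 = 0.02858 m/day.
In each layer the seepage velocity is v_i = q/n_i, so the layer transit time is t_i = b_i·n_i / q:
  layer 1 (medium sand): t_1 = 6.09 × 0.18 / 0.02858 = 38.36 d
  layer 2 (coarse sand): t_2 = 12.9 × 0.23 / 0.02858 = 103.8 d
  layer 3 (silt): t_3 = 4.89 × 0.09 / 0.02858 = 15.40 d
Total t = Σ t_i = 157.6 days.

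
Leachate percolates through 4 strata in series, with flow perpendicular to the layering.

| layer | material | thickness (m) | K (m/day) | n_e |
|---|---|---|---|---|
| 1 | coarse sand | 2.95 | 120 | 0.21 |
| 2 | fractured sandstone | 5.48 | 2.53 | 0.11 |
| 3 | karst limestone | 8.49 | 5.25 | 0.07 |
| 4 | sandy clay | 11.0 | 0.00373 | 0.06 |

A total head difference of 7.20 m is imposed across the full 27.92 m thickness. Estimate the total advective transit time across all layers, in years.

2.78

With flow normal to the layers, continuity requires the same specific discharge q through every layer.
Σ(b_i/K_i) = 2.95/120 + 5.48/2.53 + 8.49/5.25 + 11.0/0.00373 = 2953 d.
q = Δh / Σ(b_i/K_i) = 7.20 / 2953 = 0.002438 m/day.
In each layer the seepage velocity is v_i = q/n_i, so the layer transit time is t_i = b_i·n_i / q:
  layer 1 (coarse sand): t_1 = 2.95 × 0.21 / 0.002438 = 254.1 d
  layer 2 (fractured sandstone): t_2 = 5.48 × 0.11 / 0.002438 = 247.2 d
  layer 3 (karst limestone): t_3 = 8.49 × 0.07 / 0.002438 = 243.7 d
  layer 4 (sandy clay): t_4 = 11.0 × 0.06 / 0.002438 = 270.7 d
Total t = Σ t_i = 1016 days = 2.781 years.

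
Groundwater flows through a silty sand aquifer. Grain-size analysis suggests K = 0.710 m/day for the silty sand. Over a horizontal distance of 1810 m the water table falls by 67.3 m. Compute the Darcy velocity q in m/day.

0.0264

Hydraulic gradient i = Δh / L = 67.3 / 1810 = 0.03718.
Specific discharge q = K · i = 0.7100 × 0.03718 = 0.02640 m/day.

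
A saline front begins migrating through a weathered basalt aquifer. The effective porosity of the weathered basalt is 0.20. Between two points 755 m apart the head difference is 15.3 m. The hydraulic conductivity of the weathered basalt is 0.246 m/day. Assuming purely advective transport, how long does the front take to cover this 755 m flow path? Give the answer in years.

Hydraulic gradient i = Δh / L = 15.3 / 755 = 0.02026.
Darcy flux q = K · i = 0.2460 × 0.02026 = 0.004985 m/day.
Seepage velocity v = q / n_e = 0.004985 / 0.20 = 0.02493 m/day.
Travel time t = L / v = 755 / 0.02493 = 30290 days = 82.93 years.

82.9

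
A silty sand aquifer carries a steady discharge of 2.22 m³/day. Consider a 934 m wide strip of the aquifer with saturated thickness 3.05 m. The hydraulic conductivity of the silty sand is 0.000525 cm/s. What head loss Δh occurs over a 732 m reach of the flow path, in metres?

Convert K: 0.000525 cm/s × 864 = 0.4536 m/day.
Cross-sectional area A = 934 × 3.05 = 2849 m².
From Q = K·A·i, i = Q / (K·A) = 2.22 / (0.4536 × 2849) = 0.001718.
Head loss Δh = i · L = 0.001718 × 732 = 1.258 m.

1.26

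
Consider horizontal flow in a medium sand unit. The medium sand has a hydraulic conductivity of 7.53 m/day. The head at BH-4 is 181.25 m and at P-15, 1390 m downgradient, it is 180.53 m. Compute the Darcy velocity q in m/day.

Hydraulic gradient i = (181.25 − 180.53) / 1390 = 0.72 / 1390 = 0.0005180.
Specific discharge q = K · i = 7.530 × 0.0005180 = 0.003900 m/day.

0.00390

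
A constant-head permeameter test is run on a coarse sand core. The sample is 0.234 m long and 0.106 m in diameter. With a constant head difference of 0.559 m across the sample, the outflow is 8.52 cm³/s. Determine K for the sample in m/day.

34.9

Cross-sectional area A = π·(d/2)² = π × (0.106/2)² = 0.008825 m².
Convert discharge: 8.52 cm³/s = 8.520e-06 m³/s.
Darcy's law rearranged: K = Q·L / (A·Δh) = 8.520e-06 × 0.234 / (0.008825 × 0.559) = 0.0004041 m/s = 34.92 m/day.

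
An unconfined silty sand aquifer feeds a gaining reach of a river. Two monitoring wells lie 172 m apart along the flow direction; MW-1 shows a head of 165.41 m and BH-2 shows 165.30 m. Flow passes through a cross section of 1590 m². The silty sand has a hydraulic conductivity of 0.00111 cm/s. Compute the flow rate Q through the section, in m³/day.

Convert K: 0.00111 cm/s × 864 = 0.9590 m/day.
Hydraulic gradient i = (165.41 − 165.30) / 172 = 0.11 / 172 = 0.0006395.
Darcy's law: Q = K · A · i = 0.9590 × 1590 × 0.0006395 = 0.9752 m³/day.

0.975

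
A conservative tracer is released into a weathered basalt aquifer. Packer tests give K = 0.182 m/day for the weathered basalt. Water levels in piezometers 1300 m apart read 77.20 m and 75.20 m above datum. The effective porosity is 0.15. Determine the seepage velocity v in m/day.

0.00187

Hydraulic gradient i = (77.20 − 75.20) / 1300 = 2 / 1300 = 0.001538.
Darcy flux q = K · i = 0.1820 × 0.001538 = 0.0002800 m/day.
Seepage velocity v = q / n_e = 0.0002800 / 0.15 = 0.001867 m/day.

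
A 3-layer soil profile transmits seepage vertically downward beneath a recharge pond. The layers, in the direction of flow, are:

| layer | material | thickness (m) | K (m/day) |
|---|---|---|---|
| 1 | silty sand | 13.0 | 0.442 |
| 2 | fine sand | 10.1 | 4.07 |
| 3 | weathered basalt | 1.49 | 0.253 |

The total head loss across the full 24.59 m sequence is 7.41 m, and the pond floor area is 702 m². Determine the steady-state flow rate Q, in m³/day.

138

Flow is perpendicular to layering, so the layers act in series and the equivalent K is the thickness-weighted harmonic mean.
Total thickness L = 13.0 + 10.1 + 1.49 = 24.59 m.
Σ(b_i/K_i) = 13.0/0.442 + 10.1/4.07 + 1.49/0.253 = 37.78 d.
K_eq = L / Σ(b_i/K_i) = 24.59 / 37.78 = 0.6508 m/day.
Q = K_eq · A · (Δh/L) = 0.6508 × 702 × (7.41/24.59) = 137.7 m³/day.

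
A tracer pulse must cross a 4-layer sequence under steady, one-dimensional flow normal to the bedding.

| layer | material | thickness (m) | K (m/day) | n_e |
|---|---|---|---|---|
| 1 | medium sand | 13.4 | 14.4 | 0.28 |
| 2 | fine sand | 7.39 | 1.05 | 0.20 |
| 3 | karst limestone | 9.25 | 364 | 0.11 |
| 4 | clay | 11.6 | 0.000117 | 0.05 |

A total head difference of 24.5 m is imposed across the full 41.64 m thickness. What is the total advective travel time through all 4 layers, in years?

75.7

With flow normal to the layers, continuity requires the same specific discharge q through every layer.
Σ(b_i/K_i) = 13.4/14.4 + 7.39/1.05 + 9.25/364 + 11.6/0.000117 = 99153 d.
q = Δh / Σ(b_i/K_i) = 24.5 / 99153 = 0.0002471 m/day.
In each layer the seepage velocity is v_i = q/n_i, so the layer transit time is t_i = b_i·n_i / q:
  layer 1 (medium sand): t_1 = 13.4 × 0.28 / 0.0002471 = 15185 d
  layer 2 (fine sand): t_2 = 7.39 × 0.20 / 0.0002471 = 5982 d
  layer 3 (karst limestone): t_3 = 9.25 × 0.11 / 0.0002471 = 4118 d
  layer 4 (clay): t_4 = 11.6 × 0.05 / 0.0002471 = 2347 d
Total t = Σ t_i = 27631 days = 75.65 years.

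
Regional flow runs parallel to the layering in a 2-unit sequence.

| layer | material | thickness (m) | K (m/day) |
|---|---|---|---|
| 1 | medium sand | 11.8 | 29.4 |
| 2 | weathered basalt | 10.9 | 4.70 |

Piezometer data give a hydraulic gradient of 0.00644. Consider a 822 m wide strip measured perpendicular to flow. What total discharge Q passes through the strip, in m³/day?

2110

Flow is parallel to layering, so each bed carries its own Darcy discharge and the transmissivities add.
Σ(K_i·b_i) = 29.4×11.8 + 4.70×10.9 = 398.2 m²/day.
Hydraulic gradient i = 0.00644.
Q = Σ(K_i·b_i) · W · i = 398.2 × 822 × 0.006440 = 2108 m³/day.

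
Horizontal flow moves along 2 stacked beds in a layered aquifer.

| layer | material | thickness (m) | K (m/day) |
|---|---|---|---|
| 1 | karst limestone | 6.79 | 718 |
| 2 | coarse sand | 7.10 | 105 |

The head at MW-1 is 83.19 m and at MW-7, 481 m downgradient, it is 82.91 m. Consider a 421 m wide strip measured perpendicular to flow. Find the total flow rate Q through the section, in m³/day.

1380

Flow is parallel to layering, so each bed carries its own Darcy discharge and the transmissivities add.
Σ(K_i·b_i) = 718×6.79 + 105×7.10 = 5621 m²/day.
Hydraulic gradient i = (83.19 − 82.91) / 481 = 0.28 / 481 = 0.0005821.
Q = Σ(K_i·b_i) · W · i = 5621 × 421 × 0.0005821 = 1377 m³/day.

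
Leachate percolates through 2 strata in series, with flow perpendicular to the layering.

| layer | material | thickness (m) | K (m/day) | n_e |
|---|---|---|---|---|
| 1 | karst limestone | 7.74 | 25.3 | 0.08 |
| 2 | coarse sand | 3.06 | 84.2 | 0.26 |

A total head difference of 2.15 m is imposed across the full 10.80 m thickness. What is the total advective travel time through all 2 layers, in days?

0.225

With flow normal to the layers, continuity requires the same specific discharge q through every layer.
Σ(b_i/K_i) = 7.74/25.3 + 3.06/84.2 = 0.3423 d.
q = Δh / Σ(b_i/K_i) = 2.15 / 0.3423 = 6.282 m/day.
In each layer the seepage velocity is v_i = q/n_i, so the layer transit time is t_i = b_i·n_i / q:
  layer 1 (karst limestone): t_1 = 7.74 × 0.08 / 6.282 = 0.09857 d
  layer 2 (coarse sand): t_2 = 3.06 × 0.26 / 6.282 = 0.1267 d
Total t = Σ t_i = 0.2252 days.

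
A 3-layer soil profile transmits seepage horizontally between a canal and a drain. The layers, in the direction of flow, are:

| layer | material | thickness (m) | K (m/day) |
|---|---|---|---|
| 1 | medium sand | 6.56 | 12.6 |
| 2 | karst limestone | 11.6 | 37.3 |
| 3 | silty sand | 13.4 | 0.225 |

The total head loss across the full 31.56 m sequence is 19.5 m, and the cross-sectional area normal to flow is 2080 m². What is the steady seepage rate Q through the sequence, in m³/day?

672

Flow is perpendicular to layering, so the layers act in series and the equivalent K is the thickness-weighted harmonic mean.
Total thickness L = 6.56 + 11.6 + 13.4 = 31.56 m.
Σ(b_i/K_i) = 6.56/12.6 + 11.6/37.3 + 13.4/0.225 = 60.39 d.
K_eq = L / Σ(b_i/K_i) = 31.56 / 60.39 = 0.5226 m/day.
Q = K_eq · A · (Δh/L) = 0.5226 × 2080 × (19.5/31.56) = 671.7 m³/day.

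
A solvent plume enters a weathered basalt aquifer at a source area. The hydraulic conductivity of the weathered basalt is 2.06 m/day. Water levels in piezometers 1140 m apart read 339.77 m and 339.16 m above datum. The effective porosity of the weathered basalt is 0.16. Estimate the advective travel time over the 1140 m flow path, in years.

453

Hydraulic gradient i = (339.77 − 339.16) / 1140 = 0.61 / 1140 = 0.0005351.
Darcy flux q = K · i = 2.060 × 0.0005351 = 0.001102 m/day.
Seepage velocity v = q / n_e = 0.001102 / 0.16 = 0.006889 m/day.
Travel time t = L / v = 1140 / 0.006889 = 1.655e+05 days = 453.0 years.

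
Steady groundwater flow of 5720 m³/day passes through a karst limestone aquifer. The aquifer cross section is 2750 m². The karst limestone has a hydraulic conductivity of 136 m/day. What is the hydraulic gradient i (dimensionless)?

0.0153

From Q = K·A·i, i = Q / (K·A) = 5720 / (136.0 × 2750) = 0.01529.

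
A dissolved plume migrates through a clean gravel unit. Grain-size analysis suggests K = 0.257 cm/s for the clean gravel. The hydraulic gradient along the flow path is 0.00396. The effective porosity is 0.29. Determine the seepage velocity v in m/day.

Convert K: 0.257 cm/s × 864 = 222.0 m/day.
Hydraulic gradient i = 0.00396.
Darcy flux q = K · i = 222.0 × 0.003960 = 0.8793 m/day.
Seepage velocity v = q / n_e = 0.8793 / 0.29 = 3.032 m/day.

3.03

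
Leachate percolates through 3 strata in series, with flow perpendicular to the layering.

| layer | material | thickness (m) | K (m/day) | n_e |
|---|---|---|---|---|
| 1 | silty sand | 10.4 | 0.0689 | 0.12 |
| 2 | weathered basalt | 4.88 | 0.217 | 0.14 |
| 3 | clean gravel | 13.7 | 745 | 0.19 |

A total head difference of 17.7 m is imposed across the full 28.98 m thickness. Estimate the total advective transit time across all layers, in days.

44.4

With flow normal to the layers, continuity requires the same specific discharge q through every layer.
Σ(b_i/K_i) = 10.4/0.0689 + 4.88/0.217 + 13.7/745 = 173.5 d.
q = Δh / Σ(b_i/K_i) = 17.7 / 173.5 = 0.1020 m/day.
In each layer the seepage velocity is v_i = q/n_i, so the layer transit time is t_i = b_i·n_i / q:
  layer 1 (silty sand): t_1 = 10.4 × 0.12 / 0.1020 = 12.23 d
  layer 2 (weathered basalt): t_2 = 4.88 × 0.14 / 0.1020 = 6.695 d
  layer 3 (clean gravel): t_3 = 13.7 × 0.19 / 0.1020 = 25.51 d
Total t = Σ t_i = 44.43 days.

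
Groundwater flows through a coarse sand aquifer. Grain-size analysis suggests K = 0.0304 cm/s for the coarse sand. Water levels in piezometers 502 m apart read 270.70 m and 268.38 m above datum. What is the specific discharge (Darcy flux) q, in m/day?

Convert K: 0.0304 cm/s × 864 = 26.27 m/day.
Hydraulic gradient i = (270.70 − 268.38) / 502 = 2.32 / 502 = 0.004622.
Specific discharge q = K · i = 26.27 × 0.004622 = 0.1214 m/day.

0.121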